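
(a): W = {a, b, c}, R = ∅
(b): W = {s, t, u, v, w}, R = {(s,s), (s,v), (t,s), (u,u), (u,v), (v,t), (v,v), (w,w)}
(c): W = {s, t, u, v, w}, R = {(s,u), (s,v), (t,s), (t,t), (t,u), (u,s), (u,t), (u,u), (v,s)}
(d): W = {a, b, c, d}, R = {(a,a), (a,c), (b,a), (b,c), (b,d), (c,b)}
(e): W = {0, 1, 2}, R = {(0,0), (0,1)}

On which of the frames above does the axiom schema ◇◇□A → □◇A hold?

This is the axiom for a generalized confluence (Geach) condition; its first-order frame correspondent is ∀x ∀y ∀z ((xR²y ∧ xRz) → ∃w (yRw ∧ zRw)).
(a): holds.
(b): fails — sR²t, sRv but no w* with tRw* and vRw*.
(c): fails — sR²s, sRv but no w* with sRw* and vRw*.
(d): fails — aR²a, aRc but no w with aRw and cRw.
(e): fails — 0R²0, 0R1 but no w with 0Rw and 1Rw.
Valid on: (a).

(a)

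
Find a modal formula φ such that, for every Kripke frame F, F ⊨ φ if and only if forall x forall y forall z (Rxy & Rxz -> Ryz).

◇r → □◇r

A defining formula is ◇r → □◇r (the 5 axiom).
Suppose ◇r→□◇r is valid. Take Rxy, Rxz and set V(r)={y}. Then ◇r at x, so □◇r at x, so ◇r at z, so some w with Rzw has r; w=y, i.e. Rzy. By symmetry of the argument, Ryz.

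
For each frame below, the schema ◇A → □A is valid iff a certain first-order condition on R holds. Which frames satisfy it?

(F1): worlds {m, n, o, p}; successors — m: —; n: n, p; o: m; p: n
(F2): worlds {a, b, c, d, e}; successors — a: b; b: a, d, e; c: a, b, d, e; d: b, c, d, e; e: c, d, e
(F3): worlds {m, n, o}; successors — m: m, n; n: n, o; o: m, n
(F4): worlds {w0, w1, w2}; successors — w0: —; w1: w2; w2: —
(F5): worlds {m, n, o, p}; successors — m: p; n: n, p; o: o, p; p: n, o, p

This is the axiom for partial functionality; its first-order frame correspondent is ∀x ∀y ∀z (Rxy ∧ Rxz → y = z).
(F1): fails — n sees both n and p.
(F2): fails — b sees both a and d.
(F3): fails — m sees both m and n.
(F4): condition met.
(F5): fails — n sees both n and p.
Valid on: (F4).

(F4)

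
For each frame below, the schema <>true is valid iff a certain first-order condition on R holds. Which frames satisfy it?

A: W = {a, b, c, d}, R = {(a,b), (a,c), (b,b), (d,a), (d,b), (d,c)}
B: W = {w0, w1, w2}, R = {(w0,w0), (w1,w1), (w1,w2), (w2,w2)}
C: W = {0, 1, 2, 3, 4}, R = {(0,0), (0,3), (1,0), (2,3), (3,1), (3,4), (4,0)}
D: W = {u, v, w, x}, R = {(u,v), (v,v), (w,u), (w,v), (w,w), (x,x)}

Frame correspondent (Sahlqvist): forall x exists y Rxy — i.e. seriality.
A: fails — world c has no successor.
B: holds.
C: holds.
D: holds.

B, C, D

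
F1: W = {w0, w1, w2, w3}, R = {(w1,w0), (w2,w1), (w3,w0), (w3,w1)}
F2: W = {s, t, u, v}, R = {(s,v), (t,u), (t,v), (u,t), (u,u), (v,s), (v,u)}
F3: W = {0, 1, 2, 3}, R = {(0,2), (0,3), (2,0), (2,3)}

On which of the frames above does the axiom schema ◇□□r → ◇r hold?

This is the axiom for a generalized confluence (Geach) condition; its first-order frame correspondent is ∀x ∀y (xRy → ∃w (yR²w ∧ xRw)).
F1: fails — w1Rw0 but no w with w0R²w and w1Rw.
F2: ✓.
F3: fails — 0R3 but no w with 3R²w and 0Rw.

F2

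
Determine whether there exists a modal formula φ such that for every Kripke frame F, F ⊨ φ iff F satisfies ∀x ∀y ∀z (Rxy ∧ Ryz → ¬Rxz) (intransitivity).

No

Modal frame validity is preserved under surjective bounded morphisms.
The 5-cycle (worlds w0,w1,w2,w3,w4 with w0→w1→w2→w3→w4→w0) is intransitive. Mapping every world to a single reflexive point • is a surjective bounded morphism; the reflexive point is not intransitive (R••∧R•• but R••).
So the class is not modally definable.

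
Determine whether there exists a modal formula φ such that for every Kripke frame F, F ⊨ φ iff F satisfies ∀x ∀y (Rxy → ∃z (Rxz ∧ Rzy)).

Yes: it is density, defined by the C4 schema □□p → □p.
Suppose □□p→□p is valid. Take Rxy and set V(p)={w : xR²w}. Then □□p at x, so □p at x, so p at y, i.e. ∃z(Rxz∧Rzy).

Yes, by □□p → □p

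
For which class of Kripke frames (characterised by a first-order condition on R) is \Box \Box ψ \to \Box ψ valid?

Density

Suppose □□ψ→□ψ is valid. Take Rxy and set V(ψ)={w : xR²w}. Then □□ψ at x, so □ψ at x, so ψ at y, i.e. ∃z(Rxz∧Rzy).
Conversely, any frame satisfying \forall x \forall y (Rxy \to \exists z (Rxz \wedge Rzy)) validates the schema.
Frame condition: \forall x \forall y (Rxy \to \exists z (Rxz \wedge Rzy)).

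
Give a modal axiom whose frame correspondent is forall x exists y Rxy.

□ψ → ◇ψ

The condition is seriality. The D schema □ψ → ◇ψ defines it.
Suppose □ψ→◇ψ is valid. At any x set V(ψ)=W. Then □ψ at x, so ◇ψ at x, so x has a successor.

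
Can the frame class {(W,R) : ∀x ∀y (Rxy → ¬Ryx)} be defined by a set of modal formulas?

If a class were modally definable it would be closed under surjective bounded morphisms (Goldblatt–Thomason).
The 3-cycle (worlds w0,w1,w2 with w0→w1→w2→w0) is asymmetric. Mapping every world to a single reflexive point • is a surjective bounded morphism, and the reflexive point is not asymmetric (R•• but asymmetry requires ¬R••).
Hence asymmetry is not modally definable.

Not definable by any modal formula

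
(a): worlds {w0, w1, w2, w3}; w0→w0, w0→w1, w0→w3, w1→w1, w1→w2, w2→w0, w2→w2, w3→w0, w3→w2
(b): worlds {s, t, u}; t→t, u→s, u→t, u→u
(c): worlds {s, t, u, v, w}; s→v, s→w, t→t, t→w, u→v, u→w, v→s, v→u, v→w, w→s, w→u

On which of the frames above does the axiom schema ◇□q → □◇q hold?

(a)

This is the axiom for convergence; its first-order frame correspondent is ∀x ∀y ∀z (Rxy ∧ Rxz → ∃w (Ryw ∧ Rzw)).
(a): satisfies the condition.
(b): fails — Rus and Rus but s and s have no common successor.
(c): fails — Rtw and Rtt but w and t have no common successor.
Valid on: (a).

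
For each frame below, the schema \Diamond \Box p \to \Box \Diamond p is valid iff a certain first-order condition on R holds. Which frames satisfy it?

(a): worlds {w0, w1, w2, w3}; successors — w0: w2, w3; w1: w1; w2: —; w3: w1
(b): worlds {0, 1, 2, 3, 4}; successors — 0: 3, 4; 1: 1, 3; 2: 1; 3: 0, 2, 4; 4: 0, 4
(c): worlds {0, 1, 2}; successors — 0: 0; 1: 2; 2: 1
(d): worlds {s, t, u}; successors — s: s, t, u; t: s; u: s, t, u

(c), (d)

This is the axiom for convergence; its first-order frame correspondent is \forall x \forall y \forall z (Rxy \wedge Rxz \to \exists w (Ryw \wedge Rzw)).
(a): fails — Rw0w2 and Rw0w2 but w2 and w2 have no common successor.
(b): fails — R11 and R13 but 1 and 3 have no common successor.
(c): ✓.
(d): ✓.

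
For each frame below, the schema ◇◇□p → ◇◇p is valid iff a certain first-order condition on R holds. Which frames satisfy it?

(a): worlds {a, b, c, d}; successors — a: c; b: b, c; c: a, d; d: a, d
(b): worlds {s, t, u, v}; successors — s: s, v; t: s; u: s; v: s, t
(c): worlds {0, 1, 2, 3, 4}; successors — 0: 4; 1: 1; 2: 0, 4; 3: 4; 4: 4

Frame correspondent (Sahlqvist): ∀x ∀y (xR²y → ∃w (yRw ∧ xR²w)) — i.e. a generalized confluence (Geach) condition.
(a): fails — aR²a but no w with aRw and aR²w.
(b): holds.
(c): holds.

(b), (c)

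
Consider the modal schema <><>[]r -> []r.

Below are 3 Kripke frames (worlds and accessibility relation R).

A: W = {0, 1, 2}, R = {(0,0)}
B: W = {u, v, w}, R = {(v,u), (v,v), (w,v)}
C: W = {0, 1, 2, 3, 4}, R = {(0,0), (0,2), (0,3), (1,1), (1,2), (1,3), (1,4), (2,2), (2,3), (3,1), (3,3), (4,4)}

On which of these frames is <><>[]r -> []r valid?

Frame correspondent (Sahlqvist): forall x forall y forall z ((x R^2 y & xRz) -> exists w (yRw & z = w)) — i.e. a generalized confluence (Geach) condition.
A: condition met.
B: fails — vR²u, vRu but no t with uRt and u=t.
C: fails — 0R²1, 0R0 but no w with 1Rw and 0=w.
Valid on: A.

A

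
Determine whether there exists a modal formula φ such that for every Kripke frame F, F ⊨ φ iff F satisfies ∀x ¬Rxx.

Not modally definable

Modal frame validity is preserved under surjective bounded morphisms.
The 4-cycle (worlds a,b,c,d with a→b→c→d→a) is irreflexive, and the map sending every world to a single reflexive point • is a surjective bounded morphism (forth: every edge maps to (•,•); back: every world has a successor). So any modal formula valid on the 4-cycle is also valid on the reflexive point, which is not irreflexive.
So the class is not modally definable.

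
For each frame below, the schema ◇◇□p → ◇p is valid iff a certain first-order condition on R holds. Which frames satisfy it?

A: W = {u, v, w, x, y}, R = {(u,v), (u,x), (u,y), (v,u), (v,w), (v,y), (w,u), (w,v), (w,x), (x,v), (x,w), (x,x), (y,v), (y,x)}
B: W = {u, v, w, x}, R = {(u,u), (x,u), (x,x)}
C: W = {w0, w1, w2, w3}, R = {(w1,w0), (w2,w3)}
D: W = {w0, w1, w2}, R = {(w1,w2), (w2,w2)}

B, C, D

This is the axiom for a generalized confluence (Geach) condition; its first-order frame correspondent is ∀x ∀y (xR²y → ∃w (yRw ∧ xRw)).
A: fails — vR²y but no t with yRt and vRt.
B: ✓.
C: ✓.
D: ✓.
Valid on: B, C, D.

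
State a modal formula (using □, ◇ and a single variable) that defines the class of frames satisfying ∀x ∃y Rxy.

□q → ◇q

The condition is seriality. The D schema □q → ◇q defines it.
Suppose □q→◇q is valid. At any x set V(q)=W. Then □q at x, so ◇q at x, so x has a successor.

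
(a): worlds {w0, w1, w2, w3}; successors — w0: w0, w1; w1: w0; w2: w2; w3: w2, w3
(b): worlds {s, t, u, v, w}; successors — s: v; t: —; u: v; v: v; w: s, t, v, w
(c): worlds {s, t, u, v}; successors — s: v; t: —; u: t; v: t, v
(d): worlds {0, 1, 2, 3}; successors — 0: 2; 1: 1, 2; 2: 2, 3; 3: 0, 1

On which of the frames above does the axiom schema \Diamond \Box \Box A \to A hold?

This is the axiom for a generalized confluence (Geach) condition; its first-order frame correspondent is \forall x \forall y (xRy \to \exists w (y R^2 w \wedge x = w)).
(a): fails — w3Rw2 but no w with w2R²w and w3=w.
(b): fails — sRv but no w* with vR²w* and s=w*.
(c): fails — sRv but no w with vR²w and s=w.
(d): holds.
Valid on: (d).

(d)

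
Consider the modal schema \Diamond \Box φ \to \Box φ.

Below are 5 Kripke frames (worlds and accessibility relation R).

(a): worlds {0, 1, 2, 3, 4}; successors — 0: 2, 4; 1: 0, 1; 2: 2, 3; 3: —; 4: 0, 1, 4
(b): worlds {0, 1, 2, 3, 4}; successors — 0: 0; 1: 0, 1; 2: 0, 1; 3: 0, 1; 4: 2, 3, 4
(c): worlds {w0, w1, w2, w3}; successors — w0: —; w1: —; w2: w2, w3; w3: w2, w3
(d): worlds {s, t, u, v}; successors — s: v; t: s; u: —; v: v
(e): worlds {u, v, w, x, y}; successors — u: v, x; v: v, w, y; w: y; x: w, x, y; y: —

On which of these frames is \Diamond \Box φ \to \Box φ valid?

(c)

The schema corresponds to the Euclidean property: \forall x \forall y \forall z (Rxy \wedge Rxz \to Ryz).
(a): fails — R02 and R04 but not R24.
(b): fails — R10 and R11 but not R01.
(c): ✓.
(d): fails — Rts and Rts but not Rss.
(e): fails — Ruv and Rux but not Rvx.
Valid on: (c).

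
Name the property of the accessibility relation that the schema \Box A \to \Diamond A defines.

seriality: \forall x \exists y Rxy

This is the D axiom.
Its frame correspondent is seriality — \forall x \exists y Rxy.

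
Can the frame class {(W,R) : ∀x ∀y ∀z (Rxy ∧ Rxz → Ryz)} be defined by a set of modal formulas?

The condition is the Euclidean property. A defining modal formula is ◇r → □◇r.

Definable; ◇r → □◇r defines it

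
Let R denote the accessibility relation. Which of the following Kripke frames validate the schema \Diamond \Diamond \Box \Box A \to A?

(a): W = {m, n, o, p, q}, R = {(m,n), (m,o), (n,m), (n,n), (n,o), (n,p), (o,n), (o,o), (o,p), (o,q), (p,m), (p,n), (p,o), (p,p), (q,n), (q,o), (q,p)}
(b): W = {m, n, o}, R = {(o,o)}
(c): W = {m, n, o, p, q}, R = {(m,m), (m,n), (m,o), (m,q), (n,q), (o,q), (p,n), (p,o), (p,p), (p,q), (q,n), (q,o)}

The schema corresponds to a generalized confluence (Geach) condition: \forall x \forall y (x R^2 y \to \exists w (y R^2 w \wedge x = w)).
(a): holds.
(b): holds.
(c): fails — mR²n but no w with nR²w and m=w.
Valid on: (a), (b).

(a), (b)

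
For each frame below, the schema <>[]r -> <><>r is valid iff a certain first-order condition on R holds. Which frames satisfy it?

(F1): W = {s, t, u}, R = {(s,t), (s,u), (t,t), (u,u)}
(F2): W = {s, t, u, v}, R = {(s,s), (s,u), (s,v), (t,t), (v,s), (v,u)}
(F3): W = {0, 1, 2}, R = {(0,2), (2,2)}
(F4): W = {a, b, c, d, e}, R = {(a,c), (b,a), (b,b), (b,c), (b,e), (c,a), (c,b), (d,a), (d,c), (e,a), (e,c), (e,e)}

(F1), (F3), (F4)

This is the axiom for a generalized confluence (Geach) condition; its first-order frame correspondent is forall x forall y (xRy -> exists w (yRw & x R^2 w)).
(F1): ✓.
(F2): fails — sRu but no w with uRw and sR²w.
(F3): ✓.
(F4): ✓.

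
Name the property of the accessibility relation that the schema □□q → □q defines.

Suppose □□q→□q is valid. Take Rxy and set V(q)={w : xR²w}. Then □□q at x, so □q at x, so q at y, i.e. ∃z(Rxz∧Rzy).
The converse is a direct semantic check.
So the correspondent is density.

Density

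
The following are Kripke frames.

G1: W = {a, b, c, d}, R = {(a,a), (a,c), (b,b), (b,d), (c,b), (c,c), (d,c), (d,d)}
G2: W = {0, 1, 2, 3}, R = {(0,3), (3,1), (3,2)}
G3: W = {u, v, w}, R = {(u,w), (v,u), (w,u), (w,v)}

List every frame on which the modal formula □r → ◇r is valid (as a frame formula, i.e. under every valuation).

Frame correspondent (Sahlqvist): ∀x ∃y Rxy — i.e. seriality.
G1: satisfies the condition.
G2: fails — world 1 has no successor.
G3: satisfies the condition.

G1, G3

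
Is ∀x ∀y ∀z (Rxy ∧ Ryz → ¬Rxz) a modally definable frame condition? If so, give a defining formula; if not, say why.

Modal frame validity is preserved under surjective bounded morphisms.
The 3-cycle (worlds w0,w1,w2 with w0→w1→w2→w0) is intransitive. Mapping every world to a single reflexive point • is a surjective bounded morphism; the reflexive point is not intransitive (R••∧R•• but R••).
So no modal formula (or set of formulas) defines exactly the intransitive frames.

Not modally definable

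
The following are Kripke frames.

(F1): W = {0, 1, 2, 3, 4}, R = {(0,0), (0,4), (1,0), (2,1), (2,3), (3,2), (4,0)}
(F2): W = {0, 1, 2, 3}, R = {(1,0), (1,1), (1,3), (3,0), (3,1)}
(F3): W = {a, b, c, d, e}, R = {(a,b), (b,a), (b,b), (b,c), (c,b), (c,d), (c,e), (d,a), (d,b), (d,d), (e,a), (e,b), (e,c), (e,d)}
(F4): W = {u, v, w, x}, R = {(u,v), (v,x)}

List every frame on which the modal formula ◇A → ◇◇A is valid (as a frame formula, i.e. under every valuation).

(F2)

Frame correspondent (Sahlqvist): ∀x ∀y (xRy → ∃w (y = w ∧ xR²w)) — i.e. a generalized confluence (Geach) condition.
(F1): fails — 2R1 but no w with 1=w and 2R²w.
(F2): ✓.
(F3): fails — cRe but no w with e=w and cR²w.
(F4): fails — uRv but no t with v=t and uR²t.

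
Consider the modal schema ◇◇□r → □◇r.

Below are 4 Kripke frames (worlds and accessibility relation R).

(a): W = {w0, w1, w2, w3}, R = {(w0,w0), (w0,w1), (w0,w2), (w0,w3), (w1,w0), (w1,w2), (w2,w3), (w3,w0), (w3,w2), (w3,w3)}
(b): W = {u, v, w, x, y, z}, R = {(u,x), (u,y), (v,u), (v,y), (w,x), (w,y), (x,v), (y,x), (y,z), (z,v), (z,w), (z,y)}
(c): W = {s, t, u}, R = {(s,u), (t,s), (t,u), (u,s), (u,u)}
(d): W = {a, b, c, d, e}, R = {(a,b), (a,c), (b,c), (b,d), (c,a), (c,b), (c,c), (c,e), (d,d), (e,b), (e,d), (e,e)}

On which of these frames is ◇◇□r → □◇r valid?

(c)

This is the axiom for a generalized confluence (Geach) condition; its first-order frame correspondent is ∀x ∀y ∀z ((xR²y ∧ xRz) → ∃w (yRw ∧ zRw)).
(a): fails — w0R²w1, w0Rw2 but no w with w1Rw and w2Rw.
(b): fails — uR²v, uRx but no t with vRt and xRt.
(c): holds.
(d): fails — aR²d, aRc but no w with dRw and cRw.
Valid on: (c).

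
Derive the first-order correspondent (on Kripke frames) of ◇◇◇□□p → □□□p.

This is a Sahlqvist (Geach-type) schema ◇^3□^2p → □^3◇^0p.
Minimal-valuation argument: fix x; take any y with xR^3y and any z with xR^3z. Set V(p) to the set of worlds R-reachable from y in exactly 2 steps. Then □^2p holds at y, so the antecedent holds at x; validity forces ◇^0p at z, giving a w with zR^0w and yR^2w.
First-order correspondent: ∀x ∀y ∀z ((xR³y ∧ xR³z) → ∃w (yR²w ∧ z = w)).

∀x ∀y ∀z ((xR³y ∧ xR³z) → ∃w (yR²w ∧ z = w))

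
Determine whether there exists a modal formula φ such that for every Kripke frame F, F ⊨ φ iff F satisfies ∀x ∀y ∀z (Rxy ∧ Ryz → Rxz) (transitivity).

Yes, by □q → □□q

The condition is transitivity. A defining modal formula is □q → □□q.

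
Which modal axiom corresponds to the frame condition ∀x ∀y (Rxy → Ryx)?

This is symmetry; the standard corresponding axiom is B: r → □◇r.

r → □◇r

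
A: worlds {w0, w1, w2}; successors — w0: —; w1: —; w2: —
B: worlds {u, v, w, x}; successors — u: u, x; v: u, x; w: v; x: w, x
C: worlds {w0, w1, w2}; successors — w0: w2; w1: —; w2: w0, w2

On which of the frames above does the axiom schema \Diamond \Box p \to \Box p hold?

This is the axiom for the Euclidean property; its first-order frame correspondent is \forall x \forall y \forall z (Rxy \wedge Rxz \to Ryz).
A: satisfies the condition.
B: fails — Rux and Ruu but not Rxu.
C: fails — Rw2w0 and Rw2w0 but not Rw0w0.
Valid on: A.

A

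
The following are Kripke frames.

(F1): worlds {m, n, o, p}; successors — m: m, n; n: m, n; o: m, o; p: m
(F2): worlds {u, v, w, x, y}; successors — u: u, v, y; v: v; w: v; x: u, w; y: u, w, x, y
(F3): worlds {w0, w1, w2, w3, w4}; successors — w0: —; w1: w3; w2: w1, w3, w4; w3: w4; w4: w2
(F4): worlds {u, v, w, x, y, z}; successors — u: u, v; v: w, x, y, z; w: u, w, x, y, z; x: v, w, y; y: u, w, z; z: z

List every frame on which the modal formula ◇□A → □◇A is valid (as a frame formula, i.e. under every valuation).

Frame correspondent (Sahlqvist): ∀x ∀y ∀z (Rxy ∧ Rxz → ∃w (Ryw ∧ Rzw)) — i.e. convergence.
(F1): holds.
(F2): fails — Ruv and Ruy but v and y have no common successor.
(F3): fails — Rw2w4 and Rw2w3 but w4 and w3 have no common successor.
(F4): fails — Ruv and Ruu but v and u have no common successor.
Valid on: (F1).

(F1)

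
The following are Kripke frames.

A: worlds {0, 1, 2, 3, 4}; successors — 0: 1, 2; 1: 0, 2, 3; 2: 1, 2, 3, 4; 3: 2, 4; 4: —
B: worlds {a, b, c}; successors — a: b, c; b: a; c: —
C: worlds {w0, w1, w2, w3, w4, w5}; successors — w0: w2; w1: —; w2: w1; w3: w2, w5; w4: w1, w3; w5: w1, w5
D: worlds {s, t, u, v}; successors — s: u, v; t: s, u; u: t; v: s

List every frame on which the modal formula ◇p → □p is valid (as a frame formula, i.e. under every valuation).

Frame correspondent (Sahlqvist): ∀x ∀y ∀z (Rxy ∧ Rxz → y = z) — i.e. partial functionality.
A: fails — 0 sees both 1 and 2.
B: fails — a sees both b and c.
C: fails — w3 sees both w2 and w5.
D: fails — s sees both u and v.

none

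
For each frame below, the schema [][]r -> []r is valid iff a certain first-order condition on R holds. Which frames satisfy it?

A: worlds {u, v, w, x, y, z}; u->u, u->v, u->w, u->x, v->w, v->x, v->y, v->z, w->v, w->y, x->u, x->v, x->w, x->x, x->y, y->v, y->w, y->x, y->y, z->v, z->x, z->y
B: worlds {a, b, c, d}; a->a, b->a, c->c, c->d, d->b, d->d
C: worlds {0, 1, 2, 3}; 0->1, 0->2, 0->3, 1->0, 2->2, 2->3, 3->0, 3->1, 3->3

The schema corresponds to density: forall x forall y (Rxy -> exists z (Rxz & Rzy)).
A: fails — Rvz but no t with Rvt and Rtz.
B: holds.
C: fails — R10 but no z with R1z and Rz0.

B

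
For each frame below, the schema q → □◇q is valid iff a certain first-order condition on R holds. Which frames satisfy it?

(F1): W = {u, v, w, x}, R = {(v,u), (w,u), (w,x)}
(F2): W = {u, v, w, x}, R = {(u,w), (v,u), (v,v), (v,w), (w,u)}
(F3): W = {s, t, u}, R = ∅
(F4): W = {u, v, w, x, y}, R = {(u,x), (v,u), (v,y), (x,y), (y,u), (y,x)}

Frame correspondent (Sahlqvist): ∀x ∀y (Rxy → Ryx) — i.e. symmetry.
(F1): fails — Rvu but not Ruv.
(F2): fails — Rvw but not Rwv.
(F3): holds.
(F4): fails — Rvu but not Ruv.

(F3)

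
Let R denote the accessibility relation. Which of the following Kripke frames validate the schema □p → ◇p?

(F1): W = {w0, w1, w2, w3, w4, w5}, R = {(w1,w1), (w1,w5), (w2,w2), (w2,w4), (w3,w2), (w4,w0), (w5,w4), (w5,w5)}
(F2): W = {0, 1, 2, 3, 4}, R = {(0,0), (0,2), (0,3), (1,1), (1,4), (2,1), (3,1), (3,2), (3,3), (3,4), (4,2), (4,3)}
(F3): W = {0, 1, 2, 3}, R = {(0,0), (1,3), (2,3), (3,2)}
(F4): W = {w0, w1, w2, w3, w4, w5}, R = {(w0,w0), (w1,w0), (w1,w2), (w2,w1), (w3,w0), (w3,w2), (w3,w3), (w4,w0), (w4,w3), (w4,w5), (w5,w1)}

The schema corresponds to seriality: ∀x ∃y Rxy.
(F1): fails — world w0 has no successor.
(F2): ✓.
(F3): ✓.
(F4): ✓.

(F2), (F3), (F4)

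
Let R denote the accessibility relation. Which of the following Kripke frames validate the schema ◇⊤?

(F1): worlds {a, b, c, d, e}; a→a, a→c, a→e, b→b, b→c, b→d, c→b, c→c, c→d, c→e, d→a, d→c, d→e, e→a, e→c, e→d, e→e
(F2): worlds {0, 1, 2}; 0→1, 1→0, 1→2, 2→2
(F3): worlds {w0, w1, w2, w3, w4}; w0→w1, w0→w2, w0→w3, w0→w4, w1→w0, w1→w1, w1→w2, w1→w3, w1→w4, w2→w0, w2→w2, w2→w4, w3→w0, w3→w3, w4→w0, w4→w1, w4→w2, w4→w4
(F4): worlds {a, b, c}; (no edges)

The schema corresponds to seriality: ∀x ∃y Rxy.
(F1): satisfies the condition.
(F2): satisfies the condition.
(F3): satisfies the condition.
(F4): fails — world a has no successor.
Valid on: (F1), (F2), (F3).

(F1), (F2), (F3)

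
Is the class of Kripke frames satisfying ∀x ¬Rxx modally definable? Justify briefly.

Modal frame validity is preserved under surjective bounded morphisms.
The 2-cycle (worlds 0,1 with 0→1→0) is irreflexive, and the map sending every world to a single reflexive point • is a surjective bounded morphism (forth: every edge maps to (•,•); back: every world has a successor). So any modal formula valid on the 2-cycle is also valid on the reflexive point, which is not irreflexive.
So the class is not modally definable.

No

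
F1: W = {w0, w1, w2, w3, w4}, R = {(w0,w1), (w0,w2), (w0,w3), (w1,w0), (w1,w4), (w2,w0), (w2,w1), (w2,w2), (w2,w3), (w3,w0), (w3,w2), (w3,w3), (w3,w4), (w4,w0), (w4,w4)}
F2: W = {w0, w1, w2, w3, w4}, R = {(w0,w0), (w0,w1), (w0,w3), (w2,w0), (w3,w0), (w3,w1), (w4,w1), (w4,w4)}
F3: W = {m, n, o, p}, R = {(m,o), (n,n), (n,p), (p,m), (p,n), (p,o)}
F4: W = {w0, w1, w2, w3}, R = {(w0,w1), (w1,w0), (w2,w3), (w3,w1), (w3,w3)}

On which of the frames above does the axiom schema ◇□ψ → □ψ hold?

The schema corresponds to the Euclidean property: ∀x ∀y ∀z (Rxy ∧ Rxz → Ryz).
F1: fails — Rw0w1 and Rw0w1 but not Rw1w1.
F2: fails — Rw0w1 and Rw0w1 but not Rw1w1.
F3: fails — Rmo and Rmo but not Roo.
F4: fails — Rw0w1 and Rw0w1 but not Rw1w1.
Valid on no frame.

none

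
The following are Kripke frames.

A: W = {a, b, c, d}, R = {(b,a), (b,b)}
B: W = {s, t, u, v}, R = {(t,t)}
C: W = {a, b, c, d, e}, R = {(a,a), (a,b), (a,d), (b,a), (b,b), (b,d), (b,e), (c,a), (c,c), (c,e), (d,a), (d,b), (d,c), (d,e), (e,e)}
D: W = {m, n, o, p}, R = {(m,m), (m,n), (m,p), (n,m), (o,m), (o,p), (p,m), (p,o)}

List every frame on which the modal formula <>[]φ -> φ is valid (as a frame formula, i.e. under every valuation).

The schema corresponds to symmetry: forall x forall y (Rxy -> Ryx).
A: fails — Rba but not Rab.
B: ✓.
C: fails — Rdc but not Rcd.
D: fails — Rom but not Rmo.

B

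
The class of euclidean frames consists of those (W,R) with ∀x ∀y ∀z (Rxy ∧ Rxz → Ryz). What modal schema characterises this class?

◇q → □◇q

This is the Euclidean property; the standard corresponding axiom is 5: ◇q → □◇q.
Suppose ◇q→□◇q is valid. Take Rxy, Rxz and set V(q)={y}. Then ◇q at x, so □◇q at x, so ◇q at z, so some w with Rzw has q; w=y, i.e. Rzy. By symmetry of the argument, Ryz.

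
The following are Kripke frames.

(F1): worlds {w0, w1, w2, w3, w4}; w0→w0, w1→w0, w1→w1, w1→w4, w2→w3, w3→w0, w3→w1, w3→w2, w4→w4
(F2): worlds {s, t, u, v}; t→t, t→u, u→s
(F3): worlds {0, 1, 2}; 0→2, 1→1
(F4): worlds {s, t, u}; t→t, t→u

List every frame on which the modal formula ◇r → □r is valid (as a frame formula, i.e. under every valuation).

Frame correspondent (Sahlqvist): ∀x ∀y ∀z (Rxy ∧ Rxz → y = z) — i.e. partial functionality.
(F1): fails — w1 sees both w0 and w1.
(F2): fails — t sees both t and u.
(F3): ✓.
(F4): fails — t sees both t and u.

(F3)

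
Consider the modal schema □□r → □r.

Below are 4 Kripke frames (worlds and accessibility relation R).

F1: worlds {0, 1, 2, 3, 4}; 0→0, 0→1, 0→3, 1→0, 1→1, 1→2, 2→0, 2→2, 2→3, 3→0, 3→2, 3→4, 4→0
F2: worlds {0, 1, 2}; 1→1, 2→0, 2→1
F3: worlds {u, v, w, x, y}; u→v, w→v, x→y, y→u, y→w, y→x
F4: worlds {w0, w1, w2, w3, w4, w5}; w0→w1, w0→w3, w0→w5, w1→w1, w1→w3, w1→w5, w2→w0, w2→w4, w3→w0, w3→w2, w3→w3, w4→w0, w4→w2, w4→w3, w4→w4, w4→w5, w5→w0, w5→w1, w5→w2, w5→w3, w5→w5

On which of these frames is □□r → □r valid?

F4

The schema corresponds to density: ∀x ∀y (Rxy → ∃z (Rxz ∧ Rzy)).
F1: fails — R34 but no z with R3z and Rz4.
F2: fails — R20 but no z with R2z and Rz0.
F3: fails — Ruv but no z with Ruz and Rzv.
F4: ✓.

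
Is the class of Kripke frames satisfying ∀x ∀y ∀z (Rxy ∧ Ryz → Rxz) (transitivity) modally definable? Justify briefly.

The condition is transitivity. A defining modal formula is □r → □□r.

Yes, by □r → □□r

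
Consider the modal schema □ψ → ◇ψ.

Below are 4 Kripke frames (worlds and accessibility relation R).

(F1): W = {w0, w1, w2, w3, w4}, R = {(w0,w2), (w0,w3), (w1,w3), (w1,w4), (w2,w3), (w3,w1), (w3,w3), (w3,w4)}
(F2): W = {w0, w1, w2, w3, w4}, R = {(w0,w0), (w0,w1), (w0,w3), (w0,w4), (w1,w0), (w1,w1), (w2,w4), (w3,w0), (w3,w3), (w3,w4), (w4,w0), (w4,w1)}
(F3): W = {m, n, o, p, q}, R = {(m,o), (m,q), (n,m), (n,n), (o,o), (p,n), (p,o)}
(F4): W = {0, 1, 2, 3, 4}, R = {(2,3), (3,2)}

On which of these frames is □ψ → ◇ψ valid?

This is the axiom for seriality; its first-order frame correspondent is ∀x ∃y Rxy.
(F1): fails — world w4 has no successor.
(F2): ✓.
(F3): fails — world q has no successor.
(F4): fails — world 0 has no successor.

(F2)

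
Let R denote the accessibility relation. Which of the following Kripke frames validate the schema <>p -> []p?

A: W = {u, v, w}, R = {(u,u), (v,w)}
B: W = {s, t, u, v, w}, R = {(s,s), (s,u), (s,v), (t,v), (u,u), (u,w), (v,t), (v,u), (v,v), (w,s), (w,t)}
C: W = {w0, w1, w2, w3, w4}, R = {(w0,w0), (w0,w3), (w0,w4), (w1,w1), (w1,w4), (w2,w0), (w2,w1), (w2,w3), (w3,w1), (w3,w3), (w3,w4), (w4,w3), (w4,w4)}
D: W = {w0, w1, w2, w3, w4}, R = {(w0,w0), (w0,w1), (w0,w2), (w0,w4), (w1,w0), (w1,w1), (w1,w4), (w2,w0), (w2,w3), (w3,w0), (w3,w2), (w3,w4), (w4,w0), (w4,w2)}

The schema corresponds to partial functionality: forall x forall y forall z (Rxy & Rxz -> y = z).
A: holds.
B: fails — s sees both s and u.
C: fails — w0 sees both w0 and w3.
D: fails — w0 sees both w0 and w1.
Valid on: A.

A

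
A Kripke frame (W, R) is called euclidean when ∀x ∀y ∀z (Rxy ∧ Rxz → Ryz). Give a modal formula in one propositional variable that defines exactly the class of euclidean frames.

The condition is the Euclidean property. The 5 schema ◇ψ → □◇ψ defines it.
Suppose ◇ψ→□◇ψ is valid. Take Rxy, Rxz and set V(ψ)={y}. Then ◇ψ at x, so □◇ψ at x, so ◇ψ at z, so some w with Rzw has ψ; w=y, i.e. Rzy. By symmetry of the argument, Ryz.

◇ψ → □◇ψ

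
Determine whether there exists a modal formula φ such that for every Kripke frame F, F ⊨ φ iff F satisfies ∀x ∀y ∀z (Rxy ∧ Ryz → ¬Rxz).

If a class were modally definable it would be closed under surjective bounded morphisms (Goldblatt–Thomason).
The 3-cycle (worlds s,t,u with s→t→u→s) is intransitive. Mapping every world to a single reflexive point • is a surjective bounded morphism; the reflexive point is not intransitive (R••∧R•• but R••).
So the class is not modally definable.

No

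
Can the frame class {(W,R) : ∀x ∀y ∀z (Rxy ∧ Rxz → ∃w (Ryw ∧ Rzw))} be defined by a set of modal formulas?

Yes: it is convergence, defined by the .2 schema ◇□q → □◇q.
Suppose ◇□q→□◇q is valid. Take Rxy, Rxz and set V(q)={w : Ryw}. Then □q at y so ◇□q at x, so □◇q at x, so ◇q at z, giving w with Rzw and Ryw.

Definable; ◇□q → □◇q defines it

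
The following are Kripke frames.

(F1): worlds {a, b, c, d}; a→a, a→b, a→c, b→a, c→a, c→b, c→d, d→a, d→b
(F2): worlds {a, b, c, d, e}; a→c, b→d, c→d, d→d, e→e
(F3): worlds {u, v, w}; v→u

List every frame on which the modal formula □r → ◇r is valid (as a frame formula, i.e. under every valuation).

(F1), (F2)

The schema corresponds to seriality: ∀x ∃y Rxy.
(F1): satisfies the condition.
(F2): satisfies the condition.
(F3): fails — world u has no successor.
Valid on: (F1), (F2).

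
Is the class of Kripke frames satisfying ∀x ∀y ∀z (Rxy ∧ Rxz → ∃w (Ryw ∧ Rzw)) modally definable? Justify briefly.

Definable; ◇□p → □◇p defines it

Yes: it is convergence, defined by the .2 schema ◇□p → □◇p.
Suppose ◇□p→□◇p is valid. Take Rxy, Rxz and set V(p)={w : Ryw}. Then □p at y so ◇□p at x, so □◇p at x, so ◇p at z, giving w with Rzw and Ryw.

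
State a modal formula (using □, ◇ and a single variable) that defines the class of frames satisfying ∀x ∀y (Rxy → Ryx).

A defining formula is q → □◇q (the B axiom).

q → □◇q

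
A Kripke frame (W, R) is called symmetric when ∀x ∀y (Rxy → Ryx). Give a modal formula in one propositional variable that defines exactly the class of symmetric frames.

The condition is symmetry. The B schema p → □◇p defines it.
Suppose p→□◇p is valid. Take Rxy and set V(p)={x}. Then p at x, so □◇p at x, so ◇p at y, so some z with Ryz has p; z=x, i.e. Ryx.

p → □◇p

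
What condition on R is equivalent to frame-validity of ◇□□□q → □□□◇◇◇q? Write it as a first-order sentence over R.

∀x ∀y ∀z ((xRy ∧ xR³z) → ∃w (yR³w ∧ zR³w))

This is a Sahlqvist (Geach-type) schema ◇^1□^3q → □^3◇^3q.
First-order correspondent: ∀x ∀y ∀z ((xRy ∧ xR³z) → ∃w (yR³w ∧ zR³w)).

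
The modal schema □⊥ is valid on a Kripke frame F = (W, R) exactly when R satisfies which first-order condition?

Emptiness of R

□⊥ is valid iff no world has any successor (otherwise □⊥ fails at any world with one).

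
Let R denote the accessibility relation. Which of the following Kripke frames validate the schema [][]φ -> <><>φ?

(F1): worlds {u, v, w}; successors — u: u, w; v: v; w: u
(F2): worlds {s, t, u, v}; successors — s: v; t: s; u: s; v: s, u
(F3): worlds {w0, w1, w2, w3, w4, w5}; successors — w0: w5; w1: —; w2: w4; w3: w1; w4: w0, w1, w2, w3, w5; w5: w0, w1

(F1), (F2)

Frame correspondent (Sahlqvist): forall x exists w (x R^2 w & x R^2 w) — i.e. a generalized confluence (Geach) condition.
(F1): ✓.
(F2): ✓.
(F3): fails — at w1 but no w with w1R²w and w1R²w.
Valid on: (F1), (F2).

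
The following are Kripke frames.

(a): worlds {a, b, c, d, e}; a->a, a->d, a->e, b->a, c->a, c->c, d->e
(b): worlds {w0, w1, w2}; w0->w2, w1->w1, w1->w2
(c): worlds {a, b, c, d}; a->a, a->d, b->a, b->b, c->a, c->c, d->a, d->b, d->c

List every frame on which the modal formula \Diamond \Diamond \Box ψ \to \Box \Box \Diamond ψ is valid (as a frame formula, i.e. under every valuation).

(c)

This is the axiom for a generalized confluence (Geach) condition; its first-order frame correspondent is \forall x \forall y \forall z ((x R^2 y \wedge x R^2 z) \to \exists w (yRw \wedge zRw)).
(a): fails — aR²a, aR²e but no w with aRw and eRw.
(b): fails — w1R²w1, w1R²w2 but no w with w1Rw and w2Rw.
(c): ✓.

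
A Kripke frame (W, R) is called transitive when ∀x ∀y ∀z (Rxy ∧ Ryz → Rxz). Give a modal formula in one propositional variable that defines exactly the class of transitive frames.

□ψ → □□ψ

This is transitivity; the standard corresponding axiom is 4: □ψ → □□ψ.
Suppose □ψ→□□ψ is valid. Take Rxy, Ryz and set V(ψ)={w : Rxw}. Then □ψ at x, so □□ψ at x, so □ψ at y, so ψ at z, i.e. Rxz.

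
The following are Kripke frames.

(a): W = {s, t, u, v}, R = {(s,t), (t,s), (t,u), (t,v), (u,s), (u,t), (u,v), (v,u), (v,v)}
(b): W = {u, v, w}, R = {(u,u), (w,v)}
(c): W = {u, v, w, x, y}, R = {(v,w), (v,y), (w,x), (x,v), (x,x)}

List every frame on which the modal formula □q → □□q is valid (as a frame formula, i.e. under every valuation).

This is the axiom for transitivity; its first-order frame correspondent is ∀x ∀y ∀z (Rxy ∧ Ryz → Rxz).
(a): fails — Ruv and Rvu but not Ruu.
(b): holds.
(c): fails — Rwx and Rxv but not Rwv.
Valid on: (b).

(b)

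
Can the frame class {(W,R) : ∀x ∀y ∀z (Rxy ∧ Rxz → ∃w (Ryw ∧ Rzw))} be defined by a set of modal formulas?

Yes: it is convergence, defined by the .2 schema ◇□r → □◇r.
Suppose ◇□r→□◇r is valid. Take Rxy, Rxz and set V(r)={w : Ryw}. Then □r at y so ◇□r at x, so □◇r at x, so ◇r at z, giving w with Rzw and Ryw.

Definable; ◇□r → □◇r defines it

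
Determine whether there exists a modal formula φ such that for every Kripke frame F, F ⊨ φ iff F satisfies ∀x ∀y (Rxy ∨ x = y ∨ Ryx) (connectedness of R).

Modal frame validity is preserved under disjoint unions.
Take 4 disjoint single-world reflexive frames: each is trivially connected, but their disjoint union has 4 worlds with no edge between distinct components, so it is not connected.
So the class is not modally definable.

Not definable by any modal formula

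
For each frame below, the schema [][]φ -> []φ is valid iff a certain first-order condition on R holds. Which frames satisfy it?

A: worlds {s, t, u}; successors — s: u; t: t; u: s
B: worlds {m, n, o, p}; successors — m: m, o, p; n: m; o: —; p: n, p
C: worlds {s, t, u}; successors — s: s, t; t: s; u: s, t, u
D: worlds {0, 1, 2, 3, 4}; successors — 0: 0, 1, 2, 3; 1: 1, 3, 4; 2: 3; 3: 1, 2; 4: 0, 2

B, C

The schema corresponds to density: forall x forall y (Rxy -> exists z (Rxz & Rzy)).
A: fails — Rsu but no z with Rsz and Rzu.
B: condition met.
C: condition met.
D: fails — R32 but no z with R3z and Rz2.
Valid on: B, C.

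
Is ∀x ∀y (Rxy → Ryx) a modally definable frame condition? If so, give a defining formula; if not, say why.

This is a Sahlqvist condition; the B axiom q → □◇q defines it.

Yes, by q → □◇q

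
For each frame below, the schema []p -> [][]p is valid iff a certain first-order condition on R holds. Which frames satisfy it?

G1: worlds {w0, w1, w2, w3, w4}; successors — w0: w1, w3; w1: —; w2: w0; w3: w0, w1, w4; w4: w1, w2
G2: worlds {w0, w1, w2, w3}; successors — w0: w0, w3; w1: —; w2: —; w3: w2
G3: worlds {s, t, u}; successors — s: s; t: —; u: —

The schema corresponds to transitivity: forall x forall y forall z (Rxy & Ryz -> Rxz).
G1: fails — Rw3w0 and Rw0w3 but not Rw3w3.
G2: fails — Rw0w3 and Rw3w2 but not Rw0w2.
G3: satisfies the condition.
Valid on: G3.

G3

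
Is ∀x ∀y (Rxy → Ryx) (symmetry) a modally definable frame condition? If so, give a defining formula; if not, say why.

Yes, by r → □◇r

The condition is symmetry. A defining modal formula is r → □◇r.
Suppose r→□◇r is valid. Take Rxy and set V(r)={x}. Then r at x, so □◇r at x, so ◇r at y, so some z with Ryz has r; z=x, i.e. Ryx.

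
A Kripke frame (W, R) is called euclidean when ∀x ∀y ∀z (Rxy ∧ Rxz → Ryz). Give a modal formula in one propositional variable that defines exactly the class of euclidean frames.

A defining formula is ◇ψ → □◇ψ (the 5 axiom).
Suppose ◇ψ→□◇ψ is valid. Take Rxy, Rxz and set V(ψ)={y}. Then ◇ψ at x, so □◇ψ at x, so ◇ψ at z, so some w with Rzw has ψ; w=y, i.e. Rzy. By symmetry of the argument, Ryz.

◇ψ → □◇ψ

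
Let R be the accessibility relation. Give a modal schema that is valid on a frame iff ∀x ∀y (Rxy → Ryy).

The condition is shift-reflexivity. The T□ schema □(□q → q) defines it.
Suppose □(□q→q) is valid. Take Rxy and set V(q)={w : Ryw}. Then at y, □q holds; since □(□q→q) at x, □q→q at y, so q at y, i.e. Ryy.

□(□q → q)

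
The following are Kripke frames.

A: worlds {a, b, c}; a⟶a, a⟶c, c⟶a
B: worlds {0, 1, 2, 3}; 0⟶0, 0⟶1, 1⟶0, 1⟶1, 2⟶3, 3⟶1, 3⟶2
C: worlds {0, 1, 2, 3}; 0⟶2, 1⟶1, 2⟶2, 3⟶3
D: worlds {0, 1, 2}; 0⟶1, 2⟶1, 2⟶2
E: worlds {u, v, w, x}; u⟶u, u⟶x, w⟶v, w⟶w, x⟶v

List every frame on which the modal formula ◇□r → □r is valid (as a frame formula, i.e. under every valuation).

Frame correspondent (Sahlqvist): ∀x ∀y ∀z (Rxy ∧ Rxz → Ryz) — i.e. the Euclidean property.
A: fails — Rac and Rac but not Rcc.
B: fails — R23 and R23 but not R33.
C: ✓.
D: fails — R01 and R01 but not R11.
E: fails — Rux and Ruu but not Rxu.
Valid on: C.

C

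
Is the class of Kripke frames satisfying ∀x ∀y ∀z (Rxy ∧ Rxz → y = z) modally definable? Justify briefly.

The condition is partial functionality. A defining modal formula is ◇p → □p.
Suppose ◇p→□p is valid. Take Rxy, Rxz and set V(p)={y}. Then ◇p at x, so □p at x, so p at z, i.e. z=y.

Definable; ◇p → □p defines it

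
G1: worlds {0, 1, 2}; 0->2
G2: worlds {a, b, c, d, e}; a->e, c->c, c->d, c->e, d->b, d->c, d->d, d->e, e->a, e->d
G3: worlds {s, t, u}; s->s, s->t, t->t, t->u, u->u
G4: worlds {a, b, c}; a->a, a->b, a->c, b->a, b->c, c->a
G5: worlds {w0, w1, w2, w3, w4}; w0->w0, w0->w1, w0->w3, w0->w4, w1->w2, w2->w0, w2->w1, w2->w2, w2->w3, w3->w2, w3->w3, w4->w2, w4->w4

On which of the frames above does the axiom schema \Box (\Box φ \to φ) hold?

G3

This is the axiom for shift-reflexivity; its first-order frame correspondent is \forall x \forall y (Rxy \to Ryy).
G1: fails — R02 but not R22.
G2: fails — Rea but not Raa.
G3: satisfies the condition.
G4: fails — Rbc but not Rcc.
G5: fails — Rw0w1 but not Rw1w1.
Valid on: G3.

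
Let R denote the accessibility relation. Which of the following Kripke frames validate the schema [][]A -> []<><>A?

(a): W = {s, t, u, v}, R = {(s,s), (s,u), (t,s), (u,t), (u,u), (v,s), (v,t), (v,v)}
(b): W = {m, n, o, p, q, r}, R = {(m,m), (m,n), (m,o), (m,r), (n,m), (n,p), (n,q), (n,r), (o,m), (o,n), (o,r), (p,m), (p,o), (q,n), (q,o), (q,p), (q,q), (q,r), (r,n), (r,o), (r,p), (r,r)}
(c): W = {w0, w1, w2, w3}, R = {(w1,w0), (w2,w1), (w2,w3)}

(a), (b)

The schema corresponds to a generalized confluence (Geach) condition: forall x forall z (xRz -> exists w (x R^2 w & z R^2 w)).
(a): ✓.
(b): ✓.
(c): fails — w1Rw0 but no w with w1R²w and w0R²w.
Valid on: (a), (b).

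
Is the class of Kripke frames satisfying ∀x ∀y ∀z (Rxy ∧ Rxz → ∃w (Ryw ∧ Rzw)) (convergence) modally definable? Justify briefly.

The condition is convergence. A defining modal formula is ◇□p → □◇p.
Suppose ◇□p→□◇p is valid. Take Rxy, Rxz and set V(p)={w : Ryw}. Then □p at y so ◇□p at x, so □◇p at x, so ◇p at z, giving w with Rzw and Ryw.

Yes — defined by ◇□p → □◇p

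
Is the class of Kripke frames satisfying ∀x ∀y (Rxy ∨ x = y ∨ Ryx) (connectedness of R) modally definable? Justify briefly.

No

If a class were modally definable it would be closed under disjoint unions (Goldblatt–Thomason).
Take 2 disjoint single-world reflexive frames: each is trivially connected, but their disjoint union has 2 worlds with no edge between distinct components, so it is not connected.
So no modal formula (or set of formulas) defines exactly the connected frames.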